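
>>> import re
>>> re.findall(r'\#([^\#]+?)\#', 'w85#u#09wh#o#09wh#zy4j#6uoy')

['u', 'o', 'zy4j']

With a single group, `findall` returns only what that group captured — 3 items.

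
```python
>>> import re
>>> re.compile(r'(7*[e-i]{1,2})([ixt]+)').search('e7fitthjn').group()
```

The pattern matches zero or more of the literal '7', then 1 to 2 of a character in [e-i] (captured); then one or more of one of [ixt] (captured).
`re.search` scans for the first position where the pattern succeeds.
The match spans [1:6] → '7fitt'.
Captured: group 1 = '7fi', group 2 = 'tt'.

'7fitt'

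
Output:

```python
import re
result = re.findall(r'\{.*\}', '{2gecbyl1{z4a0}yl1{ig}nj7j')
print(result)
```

Matches: at [0:22] → '{2gecbyl1{z4a0}yl1{ig}'.
No capturing groups, so `findall` returns the 1 full match string.

['{2gecbyl1{z4a0}yl1{ig}']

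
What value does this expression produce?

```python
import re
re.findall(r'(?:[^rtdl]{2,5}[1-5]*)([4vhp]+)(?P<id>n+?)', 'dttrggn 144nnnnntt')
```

The pattern matches 2 to 5 of any character except [rtdl], then zero or more of a character in [1-5] (non-capturing group); then one or more of one of [4vhp] (captured); then one or more of a literal 'n' (lazy) (captured as 'id').
The `?` after the quantifier makes it lazy — it takes as little as possible before letting the rest of the pattern try.
Scanning left to right: at [4:12] match 'ggn 144n', groups = ('4', 'n').
Multiple groups make `findall` return tuples — one 2-tuple for the one match.

[('4', 'n')]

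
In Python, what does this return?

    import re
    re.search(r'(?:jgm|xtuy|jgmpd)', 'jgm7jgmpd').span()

(0, 3)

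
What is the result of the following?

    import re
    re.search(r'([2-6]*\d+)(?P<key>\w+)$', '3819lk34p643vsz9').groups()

The match spans [0:16] → '3819lk34p643vsz9'.
Captured: group 1 = '3819', group 2 = 'lk34p643vsz9'.

('3819', 'lk34p643vsz9')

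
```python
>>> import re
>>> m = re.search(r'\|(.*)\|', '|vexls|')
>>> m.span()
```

(0, 7)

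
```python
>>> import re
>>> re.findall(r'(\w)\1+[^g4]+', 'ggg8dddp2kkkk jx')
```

['g']

The backreference `\1` re-matches whatever the first group consumed, character for character.
Because there's exactly one group, `findall` drops the full match and keeps group 1 from the one hit.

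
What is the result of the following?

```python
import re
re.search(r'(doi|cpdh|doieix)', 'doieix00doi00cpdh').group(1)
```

'doi'

The regex engine tests alternatives in the order written; an earlier branch that matches wins even if a later one would match more.
`re.search` tries every starting position until one works.
The match spans [0:3] → 'doi'.
Captured: group 1 = 'doi'.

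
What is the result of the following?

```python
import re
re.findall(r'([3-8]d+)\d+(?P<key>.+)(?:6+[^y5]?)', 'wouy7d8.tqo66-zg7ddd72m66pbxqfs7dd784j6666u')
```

Pattern: a character in [3-8], then one or more of the literal 'd' (captured); then one or more of a digit; then one or more of any character (captured as 'key'); then one or more of the literal '6', then optionally any character except [y5] (non-capturing group).
Scanning left to right: at [4:43] match '7d8.tqo66-zg7ddd72m66pbxqfs7dd784j6666u', groups = ('7d', '.tqo66-zg7ddd72m66pbxqfs7dd784j666').
2 groups means the one result is a tuple of 2 captured strings — 1 here.

[('7d', '.tqo66-zg7ddd72m66pbxqfs7dd784j666')]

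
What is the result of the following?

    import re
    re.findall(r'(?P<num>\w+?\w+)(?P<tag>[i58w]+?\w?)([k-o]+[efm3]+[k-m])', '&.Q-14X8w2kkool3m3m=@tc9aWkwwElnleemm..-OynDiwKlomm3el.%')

[('14X8', 'w2', 'kkool3m3m'), ('tc9aWkw', 'wE', 'lnleemm'), ('OynDi', 'wK', 'lomm3el')]

Multiple groups make `findall` return tuples — one 3-tuple for each match.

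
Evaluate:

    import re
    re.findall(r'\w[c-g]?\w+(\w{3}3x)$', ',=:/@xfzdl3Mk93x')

['Mk93x']

This matches a word character, then optionally a character in [c-g], then one or more of a word character; then exactly 3 of a word character, then the literal '3x' (captured); then anchored at the end.
Matches: at [5:16] match 'xfzdl3Mk93x', group 1 = 'Mk93x'.
`findall` collects group 1 from the one match (1 total).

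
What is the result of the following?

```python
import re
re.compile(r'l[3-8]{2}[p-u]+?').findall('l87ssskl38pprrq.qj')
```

Pattern: a literal 'l', then exactly 2 of a character in [3-8]; then one or more of a character in [p-u] (lazy).
The `?` after the quantifier makes it lazy — it takes as little as possible before letting the rest of the pattern try.
Scanning left to right: at [0:4] → 'l87s'; at [7:11] → 'l38p'.
Since nothing is captured, `findall` lists the 2 matched substrings directly.

['l87s', 'l38p']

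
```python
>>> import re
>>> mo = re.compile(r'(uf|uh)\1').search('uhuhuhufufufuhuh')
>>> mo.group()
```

`\1` has to match the exact text group 1 already captured.
The match spans [0:4] → 'uhuh'.

'uhuh'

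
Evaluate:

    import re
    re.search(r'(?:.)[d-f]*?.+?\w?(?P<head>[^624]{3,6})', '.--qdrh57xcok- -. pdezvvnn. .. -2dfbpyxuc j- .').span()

This matches any character (non-capturing group); then zero or more of a character in [d-f] (lazy), then one or more of any character (lazy), then optionally a word character; then 3 to 6 of any character except [624] (captured as 'head').
The `?` after the quantifier makes it lazy — it takes as little as possible before letting the rest of the pattern try.
`re.search` scans for the first position where the pattern succeeds.
The match spans [0:8] → '.--qdrh5'.
Captured: group 1 = '-qdrh5'.

(0, 8)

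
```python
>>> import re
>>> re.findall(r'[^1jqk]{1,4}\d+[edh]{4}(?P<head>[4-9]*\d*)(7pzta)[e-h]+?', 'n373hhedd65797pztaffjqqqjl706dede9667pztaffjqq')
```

[('966', '7pzta')]

Pattern: 1 to 4 of any character except [1jqk], then one or more of a digit, then exactly 4 of one of [edh]; then zero or more of a character in [4-9], then zero or more of a digit (captured as 'head'); then the literal '7pz', then the literal 'ta' (captured); then one or more of a character in [e-h] (lazy).
Walking the string: at [25:42] match 'l706dede9667pztaf', groups = ('966', '7pzta').
With 2 capturing groups, `findall` returns a 2-tuple per match.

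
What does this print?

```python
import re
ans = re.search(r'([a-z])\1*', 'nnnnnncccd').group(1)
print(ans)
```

n

`\1` has to match the exact text group 1 already captured.
`search` walks the string left to right and returns the first match it finds.
The match spans [0:6] → 'nnnnnn'.
Captured: group 1 = 'n'.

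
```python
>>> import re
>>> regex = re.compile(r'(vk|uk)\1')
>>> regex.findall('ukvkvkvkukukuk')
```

`\1` has to match the exact text group 1 already captured.
One capturing group, so `findall` returns just the captured substring from each match — 2 in all.

['vk', 'uk']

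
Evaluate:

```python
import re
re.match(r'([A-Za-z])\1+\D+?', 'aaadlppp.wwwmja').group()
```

The backreference `\1` re-matches whatever the first group consumed, character for character.
`re.match` only tries the pattern at the start of the string.
The match spans [0:4] → 'aaad'.
Captured: group 1 = 'a'.

'aaad'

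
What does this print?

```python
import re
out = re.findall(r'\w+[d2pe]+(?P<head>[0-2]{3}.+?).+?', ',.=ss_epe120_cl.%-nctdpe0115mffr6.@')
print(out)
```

['120_', '0115']

This matches one or more of a word character; then one or more of one of [d2pe]; then exactly 3 of a character in [0-2], then one or more of any character (lazy) (captured as 'head'); then one or more of any character (lazy).
With the lazy modifier that quantifier settles for the fewest repetitions that let the rest of the pattern succeed (the atoms after it are unaffected and can still be greedy).
Matches: at [3:14] match 'ss_epe120_c', group 1 = '120_'; at [18:29] match 'nctdpe0115m', group 1 = '0115'.
`findall` collects group 1 from each match (2 total).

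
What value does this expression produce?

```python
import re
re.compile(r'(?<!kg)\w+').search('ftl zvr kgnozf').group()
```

'ftl'

A negative assertion filters positions out without eating any characters.
The match spans [0:3] → 'ftl'.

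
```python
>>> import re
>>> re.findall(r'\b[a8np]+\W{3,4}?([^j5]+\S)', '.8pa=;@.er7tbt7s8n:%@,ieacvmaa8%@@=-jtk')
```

['.er7tbt7s8n:%@,ieacvmaa8%@@=-j']

This matches a word boundary (`\b`, zero-width); then one or more of one of [a8np], then 3 to 4 of a non-word character (lazy); then one or more of any character except [j5], then a non-whitespace character (captured).
Matches: at [1:37] match '8pa=;@.er7tbt7s8n:%@,ieacvmaa8%@@=-j', group 1 = '.er7tbt7s8n:%@,ieacvmaa8%@@=-j'.
With a single group, `findall` returns only what that group captured — 1 item.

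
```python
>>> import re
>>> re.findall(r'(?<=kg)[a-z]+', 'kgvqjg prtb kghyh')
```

The positive lookaround only admits positions where the adjacent text matches; those characters stay outside the span.
Scanning left to right: at [2:6] → 'vqjg'; at [14:17] → 'hyh'.
`findall` yields the raw match text (2 of them) because the pattern has no groups.

['vqjg', 'hyh']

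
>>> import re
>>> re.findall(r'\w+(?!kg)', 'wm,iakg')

Because the assertion is negative and zero-width, positions next to the forbidden text are skipped.
Scanning left to right: at [0:2] → 'wm'; at [3:7] → 'iakg'.
With no groups in the pattern, `findall` gives back each whole match — 2 here.

['wm', 'iakg']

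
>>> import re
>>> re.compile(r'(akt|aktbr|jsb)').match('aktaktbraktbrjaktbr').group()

`re.match` won't scan ahead — the pattern has to work from the very first character.
The match spans [0:3] → 'akt'.
Captured: group 1 = 'akt'.

'akt'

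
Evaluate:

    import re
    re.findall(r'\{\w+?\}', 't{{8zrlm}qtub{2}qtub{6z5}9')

['{8zrlm}', '{2}', '{6z5}']

`findall` yields the raw match text (3 of them) because the pattern has no groups.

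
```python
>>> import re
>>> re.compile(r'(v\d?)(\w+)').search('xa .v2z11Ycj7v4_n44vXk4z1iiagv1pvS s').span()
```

This matches the literal 'v', then optionally a digit (captured); then one or more of a word character (captured).
`search` walks the string left to right and returns the first match it finds.
The match spans [4:34] → 'v2z11Ycj7v4_n44vXk4z1iiagv1pvS'.
Captured: group 1 = 'v2', group 2 = 'z11Ycj7v4_n44vXk4z1iiagv1pvS'.

(4, 34)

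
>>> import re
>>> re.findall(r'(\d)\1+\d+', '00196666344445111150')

`\1` has to match the exact text group 1 already captured.
Walking the string: at [0:20] match '00196666344445111150', group 1 = '0'.
One capturing group, so `findall` returns just the captured substring from the one match — 1 in all.

['0']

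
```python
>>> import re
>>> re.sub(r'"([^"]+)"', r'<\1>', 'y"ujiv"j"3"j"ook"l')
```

'y<ujiv>j<3>j<ook>l'

Matches: at [1:7] → '"ujiv"'; at [8:11] → '"3"'; at [12:17] → '"ook"'.
`\1` in the replacement pulls in group 1's text for each match.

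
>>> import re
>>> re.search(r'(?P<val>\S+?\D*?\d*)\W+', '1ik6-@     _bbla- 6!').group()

'1ik6-@     '

A `+?`/`*?`/`{m,n}?` starts at its minimum and grows only as far as needed for what follows to match.
The match spans [0:11] → '1ik6-@     '.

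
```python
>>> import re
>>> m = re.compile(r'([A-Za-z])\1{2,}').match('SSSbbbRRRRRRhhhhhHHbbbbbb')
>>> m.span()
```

(0, 3)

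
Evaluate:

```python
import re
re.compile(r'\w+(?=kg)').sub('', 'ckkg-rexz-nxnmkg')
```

'kg-rexz-kg'

Because the assertion is zero-width, the text it checks is not consumed and won't appear in the result.
`sub` substitutes '' at each match site.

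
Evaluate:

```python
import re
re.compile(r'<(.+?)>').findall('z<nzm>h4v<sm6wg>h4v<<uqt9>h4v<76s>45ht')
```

['nzm', 'sm6wg', '<uqt9', '76s']

A `+?`/`*?`/`{m,n}?` starts at its minimum and grows only as far as needed for what follows to match.
Because there's exactly one group, `findall` drops the full match and keeps group 1 from each hit.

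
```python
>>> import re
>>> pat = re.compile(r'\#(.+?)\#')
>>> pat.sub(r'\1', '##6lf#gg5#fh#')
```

'#6lfgg5fh'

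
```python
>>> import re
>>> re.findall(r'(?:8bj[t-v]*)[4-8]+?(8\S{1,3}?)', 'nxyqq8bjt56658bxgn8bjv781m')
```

['8b', '81']

A `+?`/`*?`/`{m,n}?` starts at its minimum and grows only as far as needed for what follows to match.
`findall` collects group 1 from each match (2 total).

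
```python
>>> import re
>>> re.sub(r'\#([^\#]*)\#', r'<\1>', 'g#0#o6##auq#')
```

'g<0>o6<>auq#'

`\1` in the replacement pulls in group 1's text for each match.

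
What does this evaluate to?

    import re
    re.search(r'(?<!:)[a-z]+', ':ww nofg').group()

`(?!…)`/`(?<!…)` only lets a position through if the neighbouring text does NOT match; no characters are consumed.
`search` walks the string left to right and returns the first match it finds.
The match spans [2:3] → 'w'.

'w'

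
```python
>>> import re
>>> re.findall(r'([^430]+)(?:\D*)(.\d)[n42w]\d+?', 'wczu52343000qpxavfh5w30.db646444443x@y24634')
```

[('wczu5', '23'), ('qpxavf', 'h5'), ('.db6', '46'), ('x@', 'y2')]

The pattern matches one or more of any character except [430] (captured); then zero or more of a non-digit (non-capturing group); then any character, then a digit (captured); then one of [n42w], then one or more of a digit (lazy).
Matches: at [0:9] match 'wczu52343', groups = ('wczu5', '23'); at [12:22] match 'qpxavfh5w3', groups = ('qpxavf', 'h5'); at [23:31] match '.db64644', groups = ('.db6', '46'); at [35:41] match 'x@y246', groups = ('x@', 'y2').
`findall` packs the 2 group values into a tuple for every match.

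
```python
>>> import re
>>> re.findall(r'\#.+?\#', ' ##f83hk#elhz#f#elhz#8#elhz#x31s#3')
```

['##f83hk#', '#f#', '#8#', '#x31s#']

`findall` yields the raw match text (4 of them) because the pattern has no groups.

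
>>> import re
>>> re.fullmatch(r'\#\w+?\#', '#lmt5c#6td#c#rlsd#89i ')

`fullmatch` succeeds only if the pattern covers the string from start to end.
Here the pattern can't cover the whole string, so the call returns None.

None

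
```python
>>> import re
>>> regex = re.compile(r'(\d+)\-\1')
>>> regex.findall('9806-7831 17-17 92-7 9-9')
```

['17', '9']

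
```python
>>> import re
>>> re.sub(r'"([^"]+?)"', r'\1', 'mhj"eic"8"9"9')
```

Matches: at [3:8] → '"eic"'; at [9:12] → '"9"'.
The replacement refers to a captured group, so each match is rewritten using its own captured text.

'mhjeic899'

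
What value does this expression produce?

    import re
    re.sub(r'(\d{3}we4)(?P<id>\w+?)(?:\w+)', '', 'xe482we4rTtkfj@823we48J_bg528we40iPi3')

'xe@'

This matches exactly 3 of a digit, then the literal 'we4' (captured); then one or more of a word character (lazy) (captured as 'id'); then one or more of a word character (non-capturing group).
Matches: at [2:14] → '482we4rTtkfj'; at [15:37] → '823we48J_bg528we40iPi3'.
Every occurrence is swapped for ''.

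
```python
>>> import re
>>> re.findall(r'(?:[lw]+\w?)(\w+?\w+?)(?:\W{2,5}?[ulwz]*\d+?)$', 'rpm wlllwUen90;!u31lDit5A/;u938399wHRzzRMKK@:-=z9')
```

['RzzRMKK']

Pattern: one or more of one of [lw], then optionally a word character (non-capturing group); then one or more of a word character (lazy), then one or more of a word character (lazy) (captured); then 2 to 5 of a non-word character (lazy), then zero or more of one of [ulwz], then one or more of a digit (lazy) (non-capturing group); then anchored at the end.
Matches: at [34:49] match 'wHRzzRMKK@:-=z9', group 1 = 'RzzRMKK'.
With a single group, `findall` returns only what that group captured — 1 item.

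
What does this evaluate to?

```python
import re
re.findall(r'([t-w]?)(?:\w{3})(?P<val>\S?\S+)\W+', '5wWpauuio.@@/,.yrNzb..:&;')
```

[('', 'pauuio.@@/,.yrNzb..:&')]

This matches optionally a character in [t-w] (captured); then exactly 3 of a word character (non-capturing group); then optionally a non-whitespace character, then one or more of a non-whitespace character (captured as 'val'); then one or more of a non-word character.
Walking the string: at [0:25] match '5wWpauuio.@@/,.yrNzb..:&;', groups = ('', 'pauuio.@@/,.yrNzb..:&').
Multiple groups make `findall` return tuples — one 2-tuple for the one match.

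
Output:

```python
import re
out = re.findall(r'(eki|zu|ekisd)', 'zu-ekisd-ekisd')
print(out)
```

`|` is ordered: at each position the engine commits to the first alternative that works.
Because there's exactly one group, `findall` drops the full match and keeps group 1 from each hit.

['zu', 'eki', 'eki']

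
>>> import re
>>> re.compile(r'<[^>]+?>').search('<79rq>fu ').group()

'<79rq>'

`re.search` scans for the first position where the pattern succeeds.
The match spans [0:6] → '<79rq>'.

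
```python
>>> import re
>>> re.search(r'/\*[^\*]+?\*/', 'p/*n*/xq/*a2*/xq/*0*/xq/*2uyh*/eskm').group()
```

The match spans [1:6] → '/*n*/'.

'/*n*/'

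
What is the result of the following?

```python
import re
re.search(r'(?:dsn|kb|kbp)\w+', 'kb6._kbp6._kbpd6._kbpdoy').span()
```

`re.search` scans for the first position where the pattern succeeds.
The match spans [0:3] → 'kb6'.

(0, 3)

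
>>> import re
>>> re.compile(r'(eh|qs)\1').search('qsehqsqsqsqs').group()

'qsqs'

After group 1 captures some text, `\1` only succeeds where that same text appears again.
`re.search` tries every starting position until one works.
The match spans [4:8] → 'qsqs'.
Captured: group 1 = 'qs'.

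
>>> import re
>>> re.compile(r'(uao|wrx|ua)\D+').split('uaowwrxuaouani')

['', 'uao', '']

Alternation tries branches left to right and keeps the first one that lets the overall match succeed at that position.
Matches to split on: at [0:14] → 'uaowwrxuaouani'.
With a capturing group present, the delimiter's captured portion is kept in the result list.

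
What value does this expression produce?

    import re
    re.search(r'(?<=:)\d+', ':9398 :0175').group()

The lookaround is zero-width — it requires the adjacent text to match without consuming it, so the asserted text isn't part of the match.
`search` walks the string left to right and returns the first match it finds.
The match spans [1:5] → '9398'.

'9398'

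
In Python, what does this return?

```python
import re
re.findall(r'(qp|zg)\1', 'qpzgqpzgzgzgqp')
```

['zg']

`\1` is not a pattern — it's the concrete string captured by group 1, re-applied verbatim.
Walking the string: at [6:10] match 'zgzg', group 1 = 'zg'.
Because there's exactly one group, `findall` drops the full match and keeps group 1 from the one hit.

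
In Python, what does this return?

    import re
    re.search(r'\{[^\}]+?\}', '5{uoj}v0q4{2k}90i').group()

The match spans [1:6] → '{uoj}'.

'{uoj}'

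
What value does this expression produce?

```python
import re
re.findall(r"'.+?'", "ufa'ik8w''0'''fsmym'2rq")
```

With the lazy modifier that quantifier settles for the fewest repetitions that let the rest of the pattern succeed (the atoms after it are unaffected and can still be greedy).
Walking the string: at [3:9] → "'ik8w'"; at [9:12] → "'0'"; at [12:20] → "''fsmym'".
With no groups in the pattern, `findall` gives back each whole match — 3 here.

["'ik8w'", "'0'", "''fsmym'"]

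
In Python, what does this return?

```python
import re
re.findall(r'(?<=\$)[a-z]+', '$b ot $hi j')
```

Because the assertion is zero-width, the text it checks is not consumed and won't appear in the result.
Walking the string: at [1:2] → 'b'; at [7:9] → 'hi'.
With no groups in the pattern, `findall` gives back each whole match — 2 here.

['b', 'hi']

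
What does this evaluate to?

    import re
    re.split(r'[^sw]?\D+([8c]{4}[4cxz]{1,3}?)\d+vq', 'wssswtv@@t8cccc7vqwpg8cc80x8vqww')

The pattern matches optionally any character except [sw], then one or more of a non-digit; then exactly 4 of one of [8c], then 1 to 3 of one of [4cxz] (lazy) (captured); then one or more of a digit, then the literal 'vq'.
Matches to split on: at [0:18] → 'wssswtv@@t8cccc7vq'.
With a capturing group present, the delimiter's captured portion is kept in the result list.

['', '8cccc', 'wpg8cc80x8vqww']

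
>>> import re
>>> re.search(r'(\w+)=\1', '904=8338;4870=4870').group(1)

'4870'

The match spans [9:18] → '4870=4870'.
Captured: group 1 = '4870'.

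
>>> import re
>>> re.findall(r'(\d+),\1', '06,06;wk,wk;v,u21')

['06']

`\1` has to match the exact text group 1 already captured.
`findall` collects group 1 from the one match (1 total).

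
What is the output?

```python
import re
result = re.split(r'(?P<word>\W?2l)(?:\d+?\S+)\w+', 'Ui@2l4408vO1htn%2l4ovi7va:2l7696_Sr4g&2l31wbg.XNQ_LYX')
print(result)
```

This matches optionally a non-word character, then the literal '2l' (captured as 'word'); then one or more of a digit (lazy), then one or more of a non-whitespace character (non-capturing group); then one or more of a word character.
Matches to split on: at [2:53] → '@2l4408vO1htn%2l4ovi7va:2l7696_Sr4g&2l31wbg.XNQ_LYX'.
With a capturing group present, the delimiter's captured portion is kept in the result list.

['Ui', '@2l', '']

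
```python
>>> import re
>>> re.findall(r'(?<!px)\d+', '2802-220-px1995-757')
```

The negative lookahead/lookbehind blocks any match where the forbidden context is present.
No capturing groups, so `findall` returns the 4 full match strings.

['2802', '220', '995', '757']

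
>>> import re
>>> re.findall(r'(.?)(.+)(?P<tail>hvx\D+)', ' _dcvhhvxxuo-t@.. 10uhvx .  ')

[(' ', '_dcvhhvxxuo-t@.. 10u', 'hvx .  ')]

The pattern matches optionally any character (captured); then one or more of any character (captured); then the literal 'hvx', then one or more of a non-digit (captured as 'tail').
Scanning left to right: at [0:28] match ' _dcvhhvxxuo-t@.. 10uhvx .  ', groups = (' ', '_dcvhhvxxuo-t@.. 10u', 'hvx .  ').
`findall` packs the 3 group values into a tuple for every match.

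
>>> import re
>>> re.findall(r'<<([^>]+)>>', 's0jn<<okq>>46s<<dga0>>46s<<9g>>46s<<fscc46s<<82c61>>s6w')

['okq', 'dga0', '9g', 'fscc46s<<82c61']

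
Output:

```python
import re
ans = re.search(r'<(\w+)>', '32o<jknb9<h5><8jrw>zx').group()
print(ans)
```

`search` walks the string left to right and returns the first match it finds.
The match spans [9:13] → '<h5>'.
Captured: group 1 = 'h5'.

<h5>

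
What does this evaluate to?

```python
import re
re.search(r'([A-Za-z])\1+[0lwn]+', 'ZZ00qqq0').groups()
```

The backreference `\1` re-matches whatever the first group consumed, character for character.
`re.search` tries every starting position until one works.
The match spans [0:4] → 'ZZ00'.
Captured: group 1 = 'Z'.

('Z',)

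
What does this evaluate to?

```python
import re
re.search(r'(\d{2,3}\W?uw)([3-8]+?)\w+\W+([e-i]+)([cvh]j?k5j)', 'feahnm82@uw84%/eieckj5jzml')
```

None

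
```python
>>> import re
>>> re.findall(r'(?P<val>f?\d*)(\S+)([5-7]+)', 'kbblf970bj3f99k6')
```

`findall` packs the 3 group values into a tuple for every match.

[('', 'kbblf970bj3f99k', '6')]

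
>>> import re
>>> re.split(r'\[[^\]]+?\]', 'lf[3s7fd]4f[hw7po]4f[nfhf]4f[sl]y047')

['lf', '4f', '4f', '4f', 'y047']

Each match becomes a cut point; 5 segments remain.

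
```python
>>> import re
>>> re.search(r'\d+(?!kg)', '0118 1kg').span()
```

(0, 4)

The negative lookahead/lookbehind blocks any match where the forbidden context is present.
The match spans [0:4] → '0118'.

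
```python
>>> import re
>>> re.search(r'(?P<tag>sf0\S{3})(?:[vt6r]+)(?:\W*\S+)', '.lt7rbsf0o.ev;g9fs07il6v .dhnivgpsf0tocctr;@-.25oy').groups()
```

The match spans [6:24] → 'sf0o.ev;g9fs07il6v'.
Captured: group 1 = 'sf0o.e'.

('sf0o.e',)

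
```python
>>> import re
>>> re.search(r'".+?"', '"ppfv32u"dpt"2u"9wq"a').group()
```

The match spans [0:9] → '"ppfv32u"'.

'"ppfv32u"'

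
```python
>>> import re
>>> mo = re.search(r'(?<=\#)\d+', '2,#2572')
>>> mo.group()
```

Because the assertion is zero-width, the text it checks is not consumed and won't appear in the result.
`re.search` tries every starting position until one works.
The match spans [3:7] → '2572'.

'2572'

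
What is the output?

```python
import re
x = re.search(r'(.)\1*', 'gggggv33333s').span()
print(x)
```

(0, 5)

After group 1 captures some text, `\1` only succeeds where that same text appears again.
`re.search` scans for the first position where the pattern succeeds.
The match spans [0:5] → 'ggggg'.
Captured: group 1 = 'g'.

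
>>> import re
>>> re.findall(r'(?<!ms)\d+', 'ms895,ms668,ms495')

The negative lookaround is zero-width — it rules out positions where the adjacent text would match, without consuming anything.
Matches: at [3:5] → '95'; at [9:11] → '68'; at [15:17] → '95'.
No capturing groups, so `findall` returns the 3 full match strings.

['95', '68', '95']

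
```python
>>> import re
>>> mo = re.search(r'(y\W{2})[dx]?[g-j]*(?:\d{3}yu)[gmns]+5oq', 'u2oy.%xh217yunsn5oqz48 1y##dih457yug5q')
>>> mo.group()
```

'y.%xh217yunsn5oq'

Pattern: the literal 'y', then exactly 2 of a non-word character (captured); then optionally one of [dx], then zero or more of a character in [g-j]; then exactly 3 of a digit, then the literal 'yu' (non-capturing group); then one or more of one of [gmns], then the literal '5oq'.
The match spans [3:19] → 'y.%xh217yunsn5oq'.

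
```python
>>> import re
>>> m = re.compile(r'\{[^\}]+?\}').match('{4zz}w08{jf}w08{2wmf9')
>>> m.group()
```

'{4zz}'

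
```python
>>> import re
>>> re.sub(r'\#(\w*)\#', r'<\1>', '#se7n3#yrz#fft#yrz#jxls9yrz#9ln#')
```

'<se7n3>yrz<fft>yrz<jxls9yrz>9ln#'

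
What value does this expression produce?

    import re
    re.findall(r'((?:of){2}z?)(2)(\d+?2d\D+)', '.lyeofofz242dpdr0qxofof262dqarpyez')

`findall` packs the 3 group values into a tuple for every match.

[('ofofz', '2', '42dpdr'), ('ofof', '2', '62dqarpyez')]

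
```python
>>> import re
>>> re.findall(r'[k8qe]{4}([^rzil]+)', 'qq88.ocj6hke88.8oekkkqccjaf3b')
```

['.ocj6hke88.8oekkkqccjaf3b']

`findall` collects group 1 from the one match (1 total).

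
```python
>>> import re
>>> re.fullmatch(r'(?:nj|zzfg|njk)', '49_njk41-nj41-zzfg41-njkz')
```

`fullmatch` succeeds only if the pattern covers the string from start to end.
Here the pattern can't cover the whole string, so the call returns None.

None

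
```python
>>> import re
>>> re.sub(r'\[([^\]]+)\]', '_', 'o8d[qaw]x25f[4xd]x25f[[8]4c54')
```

'o8d_x25f_x25f_4c54'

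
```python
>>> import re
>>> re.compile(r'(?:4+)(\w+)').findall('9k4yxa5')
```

This matches one or more of a literal '4' (non-capturing group); then one or more of a word character (captured).
With a single group, `findall` returns only what that group captured — 1 item.

['yxa5']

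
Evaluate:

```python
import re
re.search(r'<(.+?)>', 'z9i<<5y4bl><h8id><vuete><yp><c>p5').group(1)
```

Lazy quantifiers expand one character at a time until the remainder of the pattern can match.
`search` walks the string left to right and returns the first match it finds.
The match spans [3:11] → '<<5y4bl>'.
Captured: group 1 = '<5y4bl'.

'<5y4bl'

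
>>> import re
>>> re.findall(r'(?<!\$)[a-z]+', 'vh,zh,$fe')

The negative lookahead/lookbehind blocks any match where the forbidden context is present.
Walking the string: at [0:2] → 'vh'; at [3:5] → 'zh'; at [8:9] → 'e'.
`findall` yields the raw match text (3 of them) because the pattern has no groups.

['vh', 'zh', 'e']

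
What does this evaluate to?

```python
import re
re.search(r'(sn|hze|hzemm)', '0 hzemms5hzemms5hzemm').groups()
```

The match spans [2:5] → 'hze'.
Captured: group 1 = 'hze'.

('hze',)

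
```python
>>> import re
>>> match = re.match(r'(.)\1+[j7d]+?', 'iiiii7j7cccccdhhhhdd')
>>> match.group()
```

'iiiii7'

After group 1 captures some text, `\1` only succeeds where that same text appears again.
`re.match` only tries the pattern at the start of the string.
The match spans [0:6] → 'iiiii7'.
Captured: group 1 = 'i'.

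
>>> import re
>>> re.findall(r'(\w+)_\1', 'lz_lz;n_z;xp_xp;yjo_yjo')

['lz', 'xp', 'yjo']

After group 1 captures some text, `\1` only succeeds where that same text appears again.
Scanning left to right: at [0:5] match 'lz_lz', group 1 = 'lz'; at [10:15] match 'xp_xp', group 1 = 'xp'; at [16:23] match 'yjo_yjo', group 1 = 'yjo'.
`findall` collects group 1 from each match (3 total).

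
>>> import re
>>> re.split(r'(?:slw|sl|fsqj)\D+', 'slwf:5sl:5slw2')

['', '5', '5', '2']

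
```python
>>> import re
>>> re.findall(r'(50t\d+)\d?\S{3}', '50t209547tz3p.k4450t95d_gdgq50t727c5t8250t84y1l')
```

Pattern: the literal '50t', then one or more of a digit (captured); then optionally a digit, then exactly 3 of a non-whitespace character.
Scanning left to right: at [0:12] match '50t209547tz3', group 1 = '50t209547'; at [17:25] match '50t95d_g', group 1 = '50t95'; at [28:37] match '50t727c5t', group 1 = '50t727'; at [39:47] match '50t84y1l', group 1 = '50t84'.
One capturing group, so `findall` returns just the captured substring from each match — 4 in all.

['50t209547', '50t95', '50t727', '50t84']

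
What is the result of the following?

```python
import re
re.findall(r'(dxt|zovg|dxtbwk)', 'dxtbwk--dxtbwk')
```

['dxt', 'dxt']

The regex engine tests alternatives in the order written; an earlier branch that matches wins even if a later one would match more.
Walking the string: at [0:3] match 'dxt', group 1 = 'dxt'; at [8:11] match 'dxt', group 1 = 'dxt'.
One capturing group, so `findall` returns just the captured substring from each match — 2 in all.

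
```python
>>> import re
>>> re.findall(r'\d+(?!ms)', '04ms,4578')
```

['0', '4578']

Because the assertion is negative and zero-width, positions next to the forbidden text are skipped.
Walking the string: at [0:1] → '0'; at [5:9] → '4578'.
Since nothing is captured, `findall` lists the 2 matched substrings directly.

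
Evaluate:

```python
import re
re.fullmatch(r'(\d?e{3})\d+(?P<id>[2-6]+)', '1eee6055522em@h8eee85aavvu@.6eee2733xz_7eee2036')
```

None

This matches optionally a digit, then exactly 3 of the literal 'e' (captured); then one or more of a digit; then one or more of a character in [2-6] (captured as 'id').
For `fullmatch`, every character of the input must be accounted for by the pattern.
Here there's no way to consume every character, so the call returns None.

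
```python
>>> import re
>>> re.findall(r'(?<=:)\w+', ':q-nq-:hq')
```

Lookahead/lookbehind check context without consuming it, so the matched span excludes the asserted characters.
Walking the string: at [1:2] → 'q'; at [7:9] → 'hq'.
`findall` yields the raw match text (2 of them) because the pattern has no groups.

['q', 'hq']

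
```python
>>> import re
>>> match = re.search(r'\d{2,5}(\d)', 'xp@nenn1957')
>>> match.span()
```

The match spans [7:11] → '1957'.

(7, 11)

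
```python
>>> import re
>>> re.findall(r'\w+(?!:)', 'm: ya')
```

The negative lookahead/lookbehind blocks any match where the forbidden context is present.
Scanning left to right: at [3:5] → 'ya'.
With no groups in the pattern, `findall` gives back each whole match — 1 here.

['ya']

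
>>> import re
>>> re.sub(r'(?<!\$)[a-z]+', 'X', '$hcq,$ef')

'$hX,$eX'

The negative lookahead/lookbehind blocks any match where the forbidden context is present.
Matches: at [2:4] → 'cq'; at [7:8] → 'f'.
Every occurrence is swapped for 'X'.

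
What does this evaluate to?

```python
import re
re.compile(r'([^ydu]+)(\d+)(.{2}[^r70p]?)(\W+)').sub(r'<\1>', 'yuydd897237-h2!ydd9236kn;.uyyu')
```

Each match is replaced using the text its own group 1 captured.

'yuydd<89723>ydd<923>uyyu'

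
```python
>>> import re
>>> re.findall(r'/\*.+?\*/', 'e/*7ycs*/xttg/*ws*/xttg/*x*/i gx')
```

A non-greedy quantifier consumes as few characters as it can — just enough that the remainder of the pattern still matches from where it stops; whatever follows it matches normally.
No capturing groups, so `findall` returns the 3 full match strings.

['/*7ycs*/', '/*ws*/', '/*x*/']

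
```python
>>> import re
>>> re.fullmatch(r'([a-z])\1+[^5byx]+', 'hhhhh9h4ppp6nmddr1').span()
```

(0, 18)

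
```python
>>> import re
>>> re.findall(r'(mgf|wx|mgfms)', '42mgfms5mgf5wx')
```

Branches in `(...|...)` are attempted left-to-right; the first branch that allows the whole pattern to succeed is taken.
With a single group, `findall` returns only what that group captured — 3 items.

['mgf', 'mgf', 'wx']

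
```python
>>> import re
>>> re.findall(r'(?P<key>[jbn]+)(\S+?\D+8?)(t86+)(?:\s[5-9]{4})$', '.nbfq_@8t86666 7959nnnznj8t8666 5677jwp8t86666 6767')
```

[('j', 'wp8', 't86666')]

The pattern matches one or more of one of [jbn] (captured as 'key'); then one or more of a non-whitespace character (lazy), then one or more of a non-digit, then optionally the literal '8' (captured); then the literal 't8', then one or more of the literal '6' (captured); then whitespace, then exactly 4 of a character in [5-9] (non-capturing group); then anchored at the end.
Matches: at [36:51] match 'jwp8t86666 6767', groups = ('j', 'wp8', 't86666').
With 3 capturing groups, `findall` returns a 3-tuple per match.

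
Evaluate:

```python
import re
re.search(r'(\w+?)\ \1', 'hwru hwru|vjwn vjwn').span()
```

(0, 9)

`\1` has to match the exact text group 1 already captured.
The match spans [0:9] → 'hwru hwru'.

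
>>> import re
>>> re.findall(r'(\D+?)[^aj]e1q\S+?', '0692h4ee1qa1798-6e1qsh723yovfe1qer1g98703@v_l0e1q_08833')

This matches one or more of a non-digit (lazy) (captured); then any character except [aj], then the literal 'e1q', then one or more of a non-whitespace character (lazy).
Because there's exactly one group, `findall` drops the full match and keeps group 1 from each hit.

['-', 'yov', '@v_l']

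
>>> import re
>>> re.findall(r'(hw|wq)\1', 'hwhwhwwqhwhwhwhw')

['hw', 'hw', 'hw']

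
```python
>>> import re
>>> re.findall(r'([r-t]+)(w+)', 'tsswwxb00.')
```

[('tss', 'ww')]

The pattern matches one or more of a character in [r-t] (captured); then one or more of a literal 'w' (captured).
With 2 capturing groups, `findall` returns a 2-tuple per match.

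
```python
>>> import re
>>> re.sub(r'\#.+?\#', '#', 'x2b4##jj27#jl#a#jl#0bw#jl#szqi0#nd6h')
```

'x2b4#jl#jl#jl#nd6h'

A `+?`/`*?`/`{m,n}?` starts at its minimum and grows only as far as needed for what follows to match.
Matches: at [4:11] → '##jj27#'; at [13:16] → '#a#'; at [18:23] → '#0bw#'; at [25:32] → '#szqi0#'.
Every occurrence is swapped for '#'.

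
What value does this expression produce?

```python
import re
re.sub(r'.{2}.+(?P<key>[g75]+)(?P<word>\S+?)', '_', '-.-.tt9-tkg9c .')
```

'_c .'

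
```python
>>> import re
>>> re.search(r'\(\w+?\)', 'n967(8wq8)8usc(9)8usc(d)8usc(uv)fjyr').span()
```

Unlike `match`, `search` isn't anchored — it looks for the pattern anywhere in the string.
The match spans [4:10] → '(8wq8)'.

(4, 10)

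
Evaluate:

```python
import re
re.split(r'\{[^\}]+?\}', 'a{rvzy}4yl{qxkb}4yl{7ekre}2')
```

The string is cut at each match, leaving 4 pieces.

['a', '4yl', '4yl', '2']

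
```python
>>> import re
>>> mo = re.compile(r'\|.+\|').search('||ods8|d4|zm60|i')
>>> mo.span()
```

(0, 15)

`re.search` scans for the first position where the pattern succeeds.
The match spans [0:15] → '||ods8|d4|zm60|'.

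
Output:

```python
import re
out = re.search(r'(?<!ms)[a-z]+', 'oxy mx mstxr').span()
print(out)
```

(0, 3)

Because the assertion is negative and zero-width, positions next to the forbidden text are skipped.
Unlike `match`, `search` isn't anchored — it looks for the pattern anywhere in the string.
The match spans [0:3] → 'oxy'.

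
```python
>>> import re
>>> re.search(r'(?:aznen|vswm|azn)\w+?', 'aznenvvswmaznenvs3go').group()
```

'aznenv'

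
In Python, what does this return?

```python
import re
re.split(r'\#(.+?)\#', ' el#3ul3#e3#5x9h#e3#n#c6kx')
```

[' el', '3ul3', 'e3', '5x9h', 'e3', 'n', 'c6kx']

A non-greedy quantifier consumes as few characters as it can — just enough that the remainder of the pattern still matches from where it stops; whatever follows it matches normally.
Because the pattern has a capturing group, `split` also inserts each captured text between the pieces.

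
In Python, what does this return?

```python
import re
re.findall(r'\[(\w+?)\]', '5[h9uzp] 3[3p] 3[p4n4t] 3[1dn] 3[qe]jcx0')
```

['h9uzp', '3p', 'p4n4t', '1dn', 'qe']

Matches: at [1:8] match '[h9uzp]', group 1 = 'h9uzp'; at [10:14] match '[3p]', group 1 = '3p'; at [16:23] match '[p4n4t]', group 1 = 'p4n4t'; at [25:30] match '[1dn]', group 1 = '1dn'; at [32:36] match '[qe]', group 1 = 'qe'.
With a single group, `findall` returns only what that group captured — 5 items.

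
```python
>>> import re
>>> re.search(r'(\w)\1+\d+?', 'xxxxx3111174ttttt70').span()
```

(0, 6)

A backreference is literal: `\1` must see the identical characters the first group matched.
`re.search` scans for the first position where the pattern succeeds.
The match spans [0:6] → 'xxxxx3'.
Captured: group 1 = 'x'.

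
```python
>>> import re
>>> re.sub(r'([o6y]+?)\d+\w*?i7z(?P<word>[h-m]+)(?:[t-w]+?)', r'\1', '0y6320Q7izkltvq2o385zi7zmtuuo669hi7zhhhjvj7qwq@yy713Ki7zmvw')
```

'0yuuoj7qwq@yyw'

With the lazy modifier that quantifier settles for the fewest repetitions that let the rest of the pattern succeed (the atoms after it are unaffected and can still be greedy).
Each match is replaced using the text its own group 1 captured.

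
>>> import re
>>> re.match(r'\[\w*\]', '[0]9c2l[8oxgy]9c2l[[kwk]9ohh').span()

`re.match` only tries the pattern at the start of the string.
The match spans [0:3] → '[0]'.

(0, 3)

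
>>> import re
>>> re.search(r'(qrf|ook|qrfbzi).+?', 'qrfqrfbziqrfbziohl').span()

The match spans [0:4] → 'qrfq'.

(0, 4)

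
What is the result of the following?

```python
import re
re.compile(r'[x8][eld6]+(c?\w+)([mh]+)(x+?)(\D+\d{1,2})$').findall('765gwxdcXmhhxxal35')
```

[('cXmh', 'h', 'x', 'xal35')]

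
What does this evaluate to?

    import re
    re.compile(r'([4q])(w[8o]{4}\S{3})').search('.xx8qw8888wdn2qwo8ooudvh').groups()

Pattern: one of [4q] (captured); then the literal 'w', then exactly 4 of one of [8o], then exactly 3 of a non-whitespace character (captured).
`re.search` tries every starting position until one works.
The match spans [4:13] → 'qw8888wdn'.
Captured: group 1 = 'q', group 2 = 'w8888wdn'.

('q', 'w8888wdn')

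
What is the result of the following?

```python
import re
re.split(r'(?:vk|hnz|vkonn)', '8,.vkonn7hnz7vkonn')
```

['8,.', 'onn7', '7', 'onn']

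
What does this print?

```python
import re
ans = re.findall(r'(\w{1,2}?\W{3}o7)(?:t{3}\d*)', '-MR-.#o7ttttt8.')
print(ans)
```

Pattern: 1 to 2 of a word character (lazy), then exactly 3 of a non-word character, then the literal 'o7' (captured); then exactly 3 of a literal 't', then zero or more of a digit (non-capturing group).
Scanning left to right: at [1:11] match 'MR-.#o7ttt', group 1 = 'MR-.#o7'.
One capturing group, so `findall` returns just the captured substring from the one match — 1 in all.

['MR-.#o7']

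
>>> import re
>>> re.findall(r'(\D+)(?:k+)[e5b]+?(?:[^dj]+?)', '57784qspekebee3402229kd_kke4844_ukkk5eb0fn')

['qspe', 'kd_k', '_ukk']

The pattern matches one or more of a non-digit (captured); then one or more of a literal 'k' (non-capturing group); then one or more of one of [e5b] (lazy); then one or more of any character except [dj] (lazy) (non-capturing group).
A non-greedy quantifier consumes as few characters as it can — just enough that the remainder of the pattern still matches from where it stops; whatever follows it matches normally.
Scanning left to right: at [5:12] match 'qspekeb', group 1 = 'qspe'; at [21:28] match 'kd_kke4', group 1 = 'kd_k'; at [31:38] match '_ukkk5e', group 1 = '_ukk'.
Because there's exactly one group, `findall` drops the full match and keeps group 1 from each hit.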